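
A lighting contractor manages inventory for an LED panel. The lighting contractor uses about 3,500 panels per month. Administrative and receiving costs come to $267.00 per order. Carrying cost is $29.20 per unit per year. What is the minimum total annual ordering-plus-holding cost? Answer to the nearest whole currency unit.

Annual demand D = 3,500 × 12 = 42,000.
Q* = √(2DS/H) = √(2 × 42,000 × 267 / 29.2) ≈ 876.40.
At the optimum the two cost components are equal, so total cost = 2·(Q*/2)H = Q*·H.
Minimum total = √(2DSH) = √(2 × 42,000 × 267 × 29.2) ≈ 25590.967.

TC* ≈ $25,591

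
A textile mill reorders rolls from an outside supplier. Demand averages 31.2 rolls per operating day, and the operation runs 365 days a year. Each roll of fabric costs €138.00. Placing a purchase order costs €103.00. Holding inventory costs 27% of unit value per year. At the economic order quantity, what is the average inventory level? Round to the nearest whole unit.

Average inventory ≈ 125 rolls

Annual demand D = 31.2 × 365 = 11,388.
Holding cost H = 0.27 × €138.00 = €37.2600 per unit per year.
Q* = √(2DS/H) = √(2 × 11,388 × 103 / 37.26) ≈ 250.92.
Average inventory = Q*/2 ≈ 250.92 / 2 = 125.460.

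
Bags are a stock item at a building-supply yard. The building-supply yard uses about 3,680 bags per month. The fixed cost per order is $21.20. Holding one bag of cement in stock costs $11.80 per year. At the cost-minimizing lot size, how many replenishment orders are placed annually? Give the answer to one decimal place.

N ≈ 110.9 orders per year

Annual demand D = 3,680 × 12 = 44,160.
The optimal lot size = √(2DS/H) = √(2 × 44,160 × 21.2 / 11.8) ≈ 398.34.
Orders per year = D / Q* = 44,160 / 398.34 ≈ 110.859.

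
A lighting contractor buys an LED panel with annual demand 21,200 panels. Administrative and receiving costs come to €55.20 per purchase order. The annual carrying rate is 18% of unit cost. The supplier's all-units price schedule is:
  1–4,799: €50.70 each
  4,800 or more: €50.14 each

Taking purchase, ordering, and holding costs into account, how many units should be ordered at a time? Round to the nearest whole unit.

Holding cost per unit per year at price C is H = 0.18·C.
Candidates are each tier's EOQ (if it falls in that tier) and each price-break quantity.
EOQ at €50.70 = 506.4 (feasible in tier 1): TC = 21,200×€50.70 + (21,200/506.4)×55.2 + (506.4/2)×0.18×€50.70 = €1,079,461.60.
EOQ at €50.14 = 509.2 < 4800, so use break Q=4800: TC = 21,200×€50.14 + (21,200/4800.0)×55.2 + (4800.0/2)×0.18×€50.14 = €1,084,872.28.
Lowest total cost is €1,079,461.60 at Q = 506.4.

Q* ≈ 506 panels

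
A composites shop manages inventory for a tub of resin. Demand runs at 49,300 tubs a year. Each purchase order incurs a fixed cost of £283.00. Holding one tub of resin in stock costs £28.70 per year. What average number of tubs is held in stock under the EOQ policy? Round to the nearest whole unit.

EOQ = √(2DS/H) = √(2 × 49,300 × 283 / 28.7) ≈ 986.03.
Average inventory = Q*/2 ≈ 986.03 / 2 = 493.016.

Average inventory ≈ 493 tubs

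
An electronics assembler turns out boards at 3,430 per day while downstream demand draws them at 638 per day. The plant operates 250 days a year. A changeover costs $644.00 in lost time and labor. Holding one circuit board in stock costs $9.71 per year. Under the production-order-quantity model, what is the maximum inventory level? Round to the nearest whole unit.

Annual demand D = 638 × 250 = 159,500.
Production build-up factor (1 − d/p) = 1 − 638/3,430 = 0.8140.
Q* = √(2DS / (H(1 − d/p))) = √(2 × 159,500 × 644 / (9.71 × 0.8140)).
= √(205,436,000 / 7.9039) ≈ 5098.213.
Maximum inventory = Q*(1 − d/p) = 5098.213 × 0.8140 ≈ 4149.916.

I_max ≈ 4,150 boards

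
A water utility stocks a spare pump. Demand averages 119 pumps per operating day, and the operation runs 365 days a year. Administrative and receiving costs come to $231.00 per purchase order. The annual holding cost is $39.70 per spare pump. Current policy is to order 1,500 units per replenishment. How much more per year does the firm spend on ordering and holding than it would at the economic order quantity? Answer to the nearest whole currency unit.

Extra cost ≈ $8,239 per year

Annual demand D = 119 × 365 = 43,435.
EOQ = √(2DS/H) = √(2 × 43,435 × 231 / 39.7) ≈ 710.96.
Cost at Q* = (D/Q*)S + (Q*/2)H = √(2DSH) ≈ $28,225.14.
Cost at Q = 1,500: (43,435/1,500)×231 + (1,500/2)×39.7 = $6,688.99 + $29,775.00 = $36,463.99.
Excess = $36,463.99 − $28,225.14 = $8,238.85.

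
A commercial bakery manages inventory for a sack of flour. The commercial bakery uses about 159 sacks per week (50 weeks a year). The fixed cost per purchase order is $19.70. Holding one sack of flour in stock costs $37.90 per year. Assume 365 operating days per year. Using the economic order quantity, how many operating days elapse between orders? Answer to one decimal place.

Annual demand D = 159 × 50 = 7,950.
Q* = √(2DS/H) = √(2 × 7,950 × 19.7 / 37.9) ≈ 90.91.
Cycle time = Q*/D × 365 = 90.91 / 7,950 × 365 ≈ 4.174 days.

T ≈ 4.2 days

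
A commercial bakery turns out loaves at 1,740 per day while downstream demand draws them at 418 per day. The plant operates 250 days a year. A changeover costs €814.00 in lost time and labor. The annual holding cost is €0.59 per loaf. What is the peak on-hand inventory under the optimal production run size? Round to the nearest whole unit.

Annual demand D = 418 × 250 = 104,500.
Production build-up factor (1 − d/p) = 1 − 418/1,740 = 0.7598.
Q* = √(2DS / (H(1 − d/p))) = √(2 × 104,500 × 814 / (0.59 × 0.7598)).
= √(170,126,000 / 0.4483) ≈ 19481.314.
Maximum inventory = Q*(1 − d/p) = 19481.314 × 0.7598 ≈ 14801.320.

I_max ≈ 14,801 loaves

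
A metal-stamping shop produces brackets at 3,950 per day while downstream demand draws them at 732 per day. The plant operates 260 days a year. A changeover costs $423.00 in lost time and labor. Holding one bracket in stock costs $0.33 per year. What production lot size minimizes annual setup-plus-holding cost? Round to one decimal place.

Q* ≈ 24,472.4 brackets

Annual demand D = 732 × 260 = 190,320.
Production build-up factor (1 − d/p) = 1 − 732/3,950 = 0.8147.
Q* = √(2DS / (H(1 − d/p))) = √(2 × 190,320 × 423 / (0.33 × 0.8147)).
= √(161,010,720 / 0.2688) ≈ 24472.366.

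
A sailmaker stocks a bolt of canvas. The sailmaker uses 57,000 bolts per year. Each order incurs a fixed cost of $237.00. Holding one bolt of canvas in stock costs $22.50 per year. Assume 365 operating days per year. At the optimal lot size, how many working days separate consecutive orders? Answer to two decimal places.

T ≈ 7.02 days

EOQ = √(2DS/H) = √(2 × 57,000 × 237 / 22.5) ≈ 1095.81.
Cycle time = Q*/D × 365 = 1095.81 / 57,000 × 365 ≈ 7.017 days.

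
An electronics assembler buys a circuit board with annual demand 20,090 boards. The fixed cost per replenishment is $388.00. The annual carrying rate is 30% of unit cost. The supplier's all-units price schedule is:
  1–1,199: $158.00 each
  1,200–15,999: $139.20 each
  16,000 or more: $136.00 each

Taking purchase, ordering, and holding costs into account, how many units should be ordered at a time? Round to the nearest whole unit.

Holding cost per unit per year at price C is H = 0.30·C.
For each price level, check whether its EOQ is feasible; otherwise the best quantity at that price is the breakpoint.
EOQ at $158.00 = 573.5 (feasible in tier 1): TC = 20,090×$158.00 + (20,090/573.5)×388 + (573.5/2)×0.30×$158.00 = $3,201,403.79.
EOQ at $139.20 = 611.0 < 1200, so use break Q=1200: TC = 20,090×$139.20 + (20,090/1200.0)×388 + (1200.0/2)×0.30×$139.20 = $2,828,079.77.
EOQ at $136.00 = 618.1 < 16000, so use break Q=16000: TC = 20,090×$136.00 + (20,090/16000.0)×388 + (16000.0/2)×0.30×$136.00 = $3,059,127.18.
Lowest total cost is $2,828,079.77 at Q = 1200.0.

Q* ≈ 1,200 boards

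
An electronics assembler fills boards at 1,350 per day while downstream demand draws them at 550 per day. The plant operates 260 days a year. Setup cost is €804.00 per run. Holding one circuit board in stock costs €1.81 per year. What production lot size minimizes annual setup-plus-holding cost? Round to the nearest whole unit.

Q* ≈ 14,642 boards

Annual demand D = 550 × 260 = 143,000.
Production build-up factor (1 − d/p) = 1 − 550/1,350 = 0.5926.
Q* = √(2DS / (H(1 − d/p))) = √(2 × 143,000 × 804 / (1.81 × 0.5926)).
= √(229,944,000 / 1.0726) ≈ 14641.772.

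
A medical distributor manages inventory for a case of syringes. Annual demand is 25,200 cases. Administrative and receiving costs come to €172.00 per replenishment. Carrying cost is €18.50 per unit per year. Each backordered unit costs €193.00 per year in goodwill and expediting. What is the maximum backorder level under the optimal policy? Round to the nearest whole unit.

With planned backorders, Q* = √(2DS/H) · √((H+B)/B).
√(2DS/H) = √(2 × 25,200 × 172 / 18.5) = 684.532.
√((H+B)/B) = √((18.5+193)/193) = 1.0468.
Q* ≈ 716.589.
S* = Q* · H/(H+B) = 716.589 × 18.5/211.5 ≈ 62.680.

S* ≈ 63 cases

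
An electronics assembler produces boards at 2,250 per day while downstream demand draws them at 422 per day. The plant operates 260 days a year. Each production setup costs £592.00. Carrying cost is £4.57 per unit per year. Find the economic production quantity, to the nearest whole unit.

Annual demand D = 422 × 260 = 109,720.
Production build-up factor (1 − d/p) = 1 − 422/2,250 = 0.8124.
Q* = √(2DS / (H(1 − d/p))) = √(2 × 109,720 × 592 / (4.57 × 0.8124)).
= √(129,908,480 / 3.7129) ≈ 5915.123.

Q* ≈ 5,915 boards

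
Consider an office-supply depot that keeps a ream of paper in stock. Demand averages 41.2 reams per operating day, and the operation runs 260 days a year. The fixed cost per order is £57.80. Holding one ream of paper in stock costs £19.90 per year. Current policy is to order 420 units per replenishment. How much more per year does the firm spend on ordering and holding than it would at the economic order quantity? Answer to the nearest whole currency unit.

Extra cost ≈ £689 per year

Annual demand D = 41.2 × 260 = 10,712.
EOQ = √(2DS/H) = √(2 × 10,712 × 57.8 / 19.9) ≈ 249.45.
Cost at Q* = (D/Q*)S + (Q*/2)H = √(2DSH) ≈ £4,964.10.
Cost at Q = 420: (10,712/420)×57.8 + (420/2)×19.9 = £1,474.18 + £4,179.00 = £5,653.18.
Excess = £5,653.18 − £4,964.10 = £689.07.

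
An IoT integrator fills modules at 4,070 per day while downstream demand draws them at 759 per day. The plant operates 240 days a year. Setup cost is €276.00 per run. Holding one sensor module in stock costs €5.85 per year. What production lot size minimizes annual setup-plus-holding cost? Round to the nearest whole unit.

Q* ≈ 4,597 modules

Annual demand D = 759 × 240 = 182,160.
Production build-up factor (1 − d/p) = 1 − 759/4,070 = 0.8135.
Q* = √(2DS / (H(1 − d/p))) = √(2 × 182,160 × 276 / (5.85 × 0.8135)).
= √(100,552,320 / 4.7591) ≈ 4596.590.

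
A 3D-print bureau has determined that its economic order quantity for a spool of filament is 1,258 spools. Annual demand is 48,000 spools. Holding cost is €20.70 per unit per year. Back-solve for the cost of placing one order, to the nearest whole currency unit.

The basic EOQ model gives Q* = √(2DS/H); rearrange for the unknown.
From Q* = √(2DS/H): S = Q*²H / (2D) = 1,258² × 20.7 / (2 × 48,000) = 341.2404.

S ≈ €341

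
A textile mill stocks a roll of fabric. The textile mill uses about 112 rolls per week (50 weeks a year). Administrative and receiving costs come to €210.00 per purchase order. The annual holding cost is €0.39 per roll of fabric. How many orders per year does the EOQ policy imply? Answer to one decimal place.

Annual demand D = 112 × 50 = 5,600.
Q* = √(2DS/H) = √(2 × 5,600 × 210 / 0.39) ≈ 2455.76.
Orders per year = D / Q* = 5,600 / 2455.76 ≈ 2.280.

N ≈ 2.3 orders per year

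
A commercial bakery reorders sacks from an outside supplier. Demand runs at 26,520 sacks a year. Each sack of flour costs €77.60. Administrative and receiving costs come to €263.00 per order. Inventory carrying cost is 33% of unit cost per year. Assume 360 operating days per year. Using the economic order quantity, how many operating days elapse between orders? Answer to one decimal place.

T ≈ 10.0 days

Holding cost H = 0.33 × €77.60 = €25.6080 per unit per year.
Q* = √(2DS/H) = √(2 × 26,520 × 263 / 25.608) ≈ 738.06.
Cycle time = Q*/D × 360 = 738.06 / 26,520 × 360 ≈ 10.019 days.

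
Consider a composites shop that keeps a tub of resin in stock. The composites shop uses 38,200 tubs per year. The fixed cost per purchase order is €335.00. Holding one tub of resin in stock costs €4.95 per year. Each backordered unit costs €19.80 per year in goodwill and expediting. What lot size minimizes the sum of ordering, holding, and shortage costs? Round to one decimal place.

With planned backorders, Q* = √(2DS/H) · √((H+B)/B).
√(2DS/H) = √(2 × 38,200 × 335 / 4.95) = 2273.874.
√((H+B)/B) = √((4.95+19.8)/19.8) = 1.1180.
Q* ≈ 2542.269.

Q* ≈ 2,542.3 tubs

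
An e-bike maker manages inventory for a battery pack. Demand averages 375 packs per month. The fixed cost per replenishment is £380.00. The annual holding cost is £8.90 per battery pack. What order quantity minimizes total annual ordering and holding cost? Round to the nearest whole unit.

Annual demand D = 375 × 12 = 4,500.
EOQ = √(2DS / H) = √(2 × 4,500 × 380 / 8.9).
= √(3,420,000 / 8.9) = √384,269.6629 ≈ 619.895.

Q* ≈ 620 packs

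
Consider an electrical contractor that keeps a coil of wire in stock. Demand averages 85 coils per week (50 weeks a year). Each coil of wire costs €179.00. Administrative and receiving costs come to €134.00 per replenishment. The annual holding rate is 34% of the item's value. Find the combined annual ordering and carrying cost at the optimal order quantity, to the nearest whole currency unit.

Annual demand D = 85 × 50 = 4,250.
Holding cost H = 0.34 × €179.00 = €60.8600 per unit per year.
The optimal lot size = √(2DS/H) = √(2 × 4,250 × 134 / 60.86) ≈ 136.80.
At Q*, ordering cost (D/Q*)S equals holding cost (Q*/2)H, each = √(DSH/2).
Minimum total = √(2DSH) = √(2 × 4,250 × 134 × 60.86) ≈ 8325.836.

TC* ≈ €8,326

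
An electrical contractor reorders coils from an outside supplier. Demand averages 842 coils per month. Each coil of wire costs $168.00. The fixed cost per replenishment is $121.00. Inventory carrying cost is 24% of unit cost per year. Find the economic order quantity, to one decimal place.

Annual demand D = 842 × 12 = 10,104.
Holding cost H = 0.24 × $168.00 = $40.3200 per unit per year.
EOQ = √(2DS / H) = √(2 × 10,104 × 121 / 40.32).
= √(2,445,168 / 40.32) = √60,644.0476 ≈ 246.260.

Q* ≈ 246.3 coils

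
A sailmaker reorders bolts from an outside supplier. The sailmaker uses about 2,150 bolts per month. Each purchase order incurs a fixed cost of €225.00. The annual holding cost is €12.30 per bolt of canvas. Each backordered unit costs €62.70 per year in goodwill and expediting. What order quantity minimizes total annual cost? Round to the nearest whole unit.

Annual demand D = 2,150 × 12 = 25,800.
With planned backorders, Q* = √(2DS/H) · √((H+B)/B).
√(2DS/H) = √(2 × 25,800 × 225 / 12.3) = 971.546.
√((H+B)/B) = √((12.3+62.7)/62.7) = 1.0937.
Q* ≈ 1062.577.

Q* ≈ 1,063 bolts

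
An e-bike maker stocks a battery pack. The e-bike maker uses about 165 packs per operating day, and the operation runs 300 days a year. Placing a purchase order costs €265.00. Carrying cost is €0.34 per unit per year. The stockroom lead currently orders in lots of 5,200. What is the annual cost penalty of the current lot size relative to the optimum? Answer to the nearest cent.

Annual demand D = 165 × 300 = 49,500.
EOQ = √(2DS/H) = √(2 × 49,500 × 265 / 0.34) ≈ 8784.18.
Cost at Q* = (D/Q*)S + (Q*/2)H = √(2DSH) ≈ €2,986.62.
Cost at Q = 5,200: (49,500/5,200)×265 + (5,200/2)×0.34 = €2,522.60 + €884.00 = €3,406.60.
Excess = €3,406.60 − €2,986.62 = €419.98.

Extra cost ≈ €419.98 per year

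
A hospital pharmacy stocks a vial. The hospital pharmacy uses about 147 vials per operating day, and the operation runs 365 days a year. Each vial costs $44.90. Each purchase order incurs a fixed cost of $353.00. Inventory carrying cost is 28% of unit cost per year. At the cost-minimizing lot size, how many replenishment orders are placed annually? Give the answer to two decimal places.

Annual demand D = 147 × 365 = 53,655.
Holding cost H = 0.28 × $44.90 = $12.5720 per unit per year.
Q* = √(2DS/H) = √(2 × 53,655 × 353 / 12.572) ≈ 1735.82.
Orders per year = D / Q* = 53,655 / 1735.82 ≈ 30.910.

N ≈ 30.91 orders per year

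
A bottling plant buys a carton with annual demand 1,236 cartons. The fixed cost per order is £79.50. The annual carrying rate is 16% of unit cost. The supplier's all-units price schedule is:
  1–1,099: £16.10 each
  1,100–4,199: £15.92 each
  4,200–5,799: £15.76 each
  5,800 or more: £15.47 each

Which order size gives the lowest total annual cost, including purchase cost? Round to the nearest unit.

Q* ≈ 276 cartons

Holding cost per unit per year at price C is H = 0.16·C.
For each price level, check whether its EOQ is feasible; otherwise the best quantity at that price is the breakpoint.
EOQ at £16.10 = 276.2 (feasible in tier 1): TC = 1,236×£16.10 + (1,236/276.2)×79.5 + (276.2/2)×0.16×£16.10 = £20,611.11.
EOQ at £15.92 = 277.8 < 1100, so use break Q=1100: TC = 1,236×£15.92 + (1,236/1100.0)×79.5 + (1100.0/2)×0.16×£15.92 = £21,167.41.
EOQ at £15.76 = 279.2 < 4200, so use break Q=4200: TC = 1,236×£15.76 + (1,236/4200.0)×79.5 + (4200.0/2)×0.16×£15.76 = £24,798.12.
EOQ at £15.47 = 281.8 < 5800, so use break Q=5800: TC = 1,236×£15.47 + (1,236/5800.0)×79.5 + (5800.0/2)×0.16×£15.47 = £26,315.94.
Lowest total cost is £20,611.11 at Q = 276.2.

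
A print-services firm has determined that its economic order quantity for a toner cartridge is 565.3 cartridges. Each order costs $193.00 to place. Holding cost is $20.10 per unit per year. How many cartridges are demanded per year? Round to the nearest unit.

The basic EOQ model gives Q* = √(2DS/H); rearrange for the unknown.
From Q* = √(2DS/H): D = Q*²H / (2S) = 565.3² × 20.1 / (2 × 193) = 16640.513.

D ≈ 16,641 cartridges per year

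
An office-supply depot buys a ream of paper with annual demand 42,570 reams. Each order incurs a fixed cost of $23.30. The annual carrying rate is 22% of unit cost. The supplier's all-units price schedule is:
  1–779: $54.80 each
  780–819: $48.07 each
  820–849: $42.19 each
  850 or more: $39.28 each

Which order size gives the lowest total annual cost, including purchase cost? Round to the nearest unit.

Q* ≈ 850 reams

Holding cost per unit per year at price C is H = 0.22·C.
For each price level, check whether its EOQ is feasible; otherwise the best quantity at that price is the breakpoint.
EOQ at $54.80 = 405.6 (feasible in tier 1): TC = 42,570×$54.80 + (42,570/405.6)×23.3 + (405.6/2)×0.22×$54.80 = $2,337,726.42.
EOQ at $48.07 = 433.1 < 780, so use break Q=780: TC = 42,570×$48.07 + (42,570/780.0)×23.3 + (780.0/2)×0.22×$48.07 = $2,051,735.95.
EOQ at $42.19 = 462.3 < 820, so use break Q=820: TC = 42,570×$42.19 + (42,570/820.0)×23.3 + (820.0/2)×0.22×$42.19 = $1,801,043.45.
EOQ at $39.28 = 479.1 < 850, so use break Q=850: TC = 42,570×$39.28 + (42,570/850.0)×23.3 + (850.0/2)×0.22×$39.28 = $1,676,989.20.
Lowest total cost is $1,676,989.20 at Q = 850.0.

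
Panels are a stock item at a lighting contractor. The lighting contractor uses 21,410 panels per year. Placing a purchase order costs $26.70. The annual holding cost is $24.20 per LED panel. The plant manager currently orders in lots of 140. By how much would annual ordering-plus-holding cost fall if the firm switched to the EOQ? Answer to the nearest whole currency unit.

EOQ = √(2DS/H) = √(2 × 21,410 × 26.7 / 24.2) ≈ 217.36.
Cost at Q* = (D/Q*)S + (Q*/2)H = √(2DSH) ≈ $5,260.01.
Cost at Q = 140: (21,410/140)×26.7 + (140/2)×24.2 = $4,083.19 + $1,694.00 = $5,777.19.
Excess = $5,777.19 − $5,260.01 = $517.18.

Extra cost ≈ $517 per year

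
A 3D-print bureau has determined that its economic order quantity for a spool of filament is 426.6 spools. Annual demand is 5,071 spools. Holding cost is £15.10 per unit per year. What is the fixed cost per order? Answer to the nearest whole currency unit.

S ≈ £271

Squaring Q* = √(2DS/H) gives Q*² = 2DS/H.
From Q* = √(2DS/H): S = Q*²H / (2D) = 426.6² × 15.1 / (2 × 5,071) = 270.9537.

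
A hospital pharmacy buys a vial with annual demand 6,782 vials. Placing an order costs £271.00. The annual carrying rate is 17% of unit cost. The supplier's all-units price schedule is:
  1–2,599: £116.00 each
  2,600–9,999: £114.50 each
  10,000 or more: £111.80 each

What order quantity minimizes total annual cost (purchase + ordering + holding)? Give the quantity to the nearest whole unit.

Holding cost per unit per year at price C is H = 0.17·C.
For each price level, check whether its EOQ is feasible; otherwise the best quantity at that price is the breakpoint.
EOQ at £116.00 = 431.7 (feasible in tier 1): TC = 6,782×£116.00 + (6,782/431.7)×271 + (431.7/2)×0.17×£116.00 = £795,225.97.
EOQ at £114.50 = 434.6 < 2600, so use break Q=2600: TC = 6,782×£114.50 + (6,782/2600.0)×271 + (2600.0/2)×0.17×£114.50 = £802,550.39.
EOQ at £111.80 = 439.8 < 10000, so use break Q=10000: TC = 6,782×£111.80 + (6,782/10000.0)×271 + (10000.0/2)×0.17×£111.80 = £853,441.39.
Lowest total cost is £795,225.97 at Q = 431.7.

Q* ≈ 432 vials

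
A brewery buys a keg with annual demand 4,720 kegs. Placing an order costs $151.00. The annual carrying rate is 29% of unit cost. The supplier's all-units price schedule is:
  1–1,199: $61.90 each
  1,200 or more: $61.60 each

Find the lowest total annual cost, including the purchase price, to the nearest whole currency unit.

Holding cost per unit per year at price C is H = 0.29·C.
Evaluate total cost at each tier's feasible EOQ or, if the EOQ is below the tier, at the tier's minimum quantity.
EOQ at $61.90 = 281.8 (feasible in tier 1): TC = 4,720×$61.90 + (4,720/281.8)×151 + (281.8/2)×0.29×$61.90 = $297,226.47.
EOQ at $61.60 = 282.5 < 1200, so use break Q=1200: TC = 4,720×$61.60 + (4,720/1200.0)×151 + (1200.0/2)×0.29×$61.60 = $302,064.33.
Lowest total cost among the candidates is at Q = 281.8.

TC* ≈ $297,226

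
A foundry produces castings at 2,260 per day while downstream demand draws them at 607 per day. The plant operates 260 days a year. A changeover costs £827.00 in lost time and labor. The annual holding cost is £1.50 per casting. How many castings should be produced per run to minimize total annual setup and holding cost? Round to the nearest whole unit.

Annual demand D = 607 × 260 = 157,820.
Production build-up factor (1 − d/p) = 1 − 607/2,260 = 0.7314.
Q* = √(2DS / (H(1 − d/p))) = √(2 × 157,820 × 827 / (1.5 × 0.7314)).
= √(261,034,280 / 1.0971) ≈ 15424.850.

Q* ≈ 15,425 castings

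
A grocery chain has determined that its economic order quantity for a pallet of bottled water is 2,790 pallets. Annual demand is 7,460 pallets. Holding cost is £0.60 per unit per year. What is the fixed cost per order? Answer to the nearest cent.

S ≈ £313.03

Squaring Q* = √(2DS/H) gives Q*² = 2DS/H.
From Q* = √(2DS/H): S = Q*²H / (2D) = 2,790² × 0.6 / (2 × 7,460) = 313.0335.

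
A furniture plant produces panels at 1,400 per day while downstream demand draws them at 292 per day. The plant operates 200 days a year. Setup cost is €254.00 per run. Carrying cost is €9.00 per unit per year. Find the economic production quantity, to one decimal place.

Q* ≈ 2,040.9 panels

Annual demand D = 292 × 200 = 58,400.
Production build-up factor (1 − d/p) = 1 − 292/1,400 = 0.7914.
Q* = √(2DS / (H(1 − d/p))) = √(2 × 58,400 × 254 / (9 × 0.7914)).
= √(29,667,200 / 7.1229) ≈ 2040.850.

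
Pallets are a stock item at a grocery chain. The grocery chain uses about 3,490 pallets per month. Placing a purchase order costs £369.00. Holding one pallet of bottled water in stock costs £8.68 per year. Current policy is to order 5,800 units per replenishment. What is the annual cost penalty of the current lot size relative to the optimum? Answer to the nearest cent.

Annual demand D = 3,490 × 12 = 41,880.
EOQ = √(2DS/H) = √(2 × 41,880 × 369 / 8.68) ≈ 1887.00.
Cost at Q* = (D/Q*)S + (Q*/2)H = √(2DSH) ≈ £16,379.15.
Cost at Q = 5,800: (41,880/5,800)×369 + (5,800/2)×8.68 = £2,664.43 + £25,172.00 = £27,836.43.
Excess = £27,836.43 − £16,379.15 = £11,457.28.

Extra cost ≈ £11,457.28 per year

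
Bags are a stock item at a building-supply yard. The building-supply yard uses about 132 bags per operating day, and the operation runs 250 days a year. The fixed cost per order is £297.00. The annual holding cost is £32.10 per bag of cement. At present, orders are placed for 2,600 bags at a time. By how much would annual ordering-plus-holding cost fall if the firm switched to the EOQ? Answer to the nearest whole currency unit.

Annual demand D = 132 × 250 = 33,000.
EOQ = √(2DS/H) = √(2 × 33,000 × 297 / 32.1) ≈ 781.44.
Cost at Q* = (D/Q*)S + (Q*/2)H = √(2DSH) ≈ £25,084.34.
Cost at Q = 2,600: (33,000/2,600)×297 + (2,600/2)×32.1 = £3,769.62 + £41,730.00 = £45,499.62.
Excess = £45,499.62 − £25,084.34 = £20,415.27.

Extra cost ≈ £20,415 per year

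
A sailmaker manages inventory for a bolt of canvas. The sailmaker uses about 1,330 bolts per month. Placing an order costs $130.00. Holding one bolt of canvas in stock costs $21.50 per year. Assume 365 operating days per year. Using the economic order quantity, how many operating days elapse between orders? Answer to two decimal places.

Annual demand D = 1,330 × 12 = 15,960.
Q* = √(2DS/H) = √(2 × 15,960 × 130 / 21.5) ≈ 439.32.
Cycle time = Q*/D × 365 = 439.32 / 15,960 × 365 ≈ 10.047 days.

T ≈ 10.05 days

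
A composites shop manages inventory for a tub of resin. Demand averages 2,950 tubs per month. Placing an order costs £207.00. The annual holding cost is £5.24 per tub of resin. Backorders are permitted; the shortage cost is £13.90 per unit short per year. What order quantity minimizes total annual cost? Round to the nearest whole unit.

Annual demand D = 2,950 × 12 = 35,400.
With planned backorders, Q* = √(2DS/H) · √((H+B)/B).
√(2DS/H) = √(2 × 35,400 × 207 / 5.24) = 1672.385.
√((H+B)/B) = √((5.24+13.9)/13.9) = 1.1734.
Q* ≈ 1962.455.

Q* ≈ 1,962 tubs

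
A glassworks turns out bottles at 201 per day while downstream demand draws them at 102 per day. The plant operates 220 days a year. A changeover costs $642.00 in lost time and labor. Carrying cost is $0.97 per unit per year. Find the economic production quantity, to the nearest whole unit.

Annual demand D = 102 × 220 = 22,440.
Production build-up factor (1 − d/p) = 1 − 102/201 = 0.4925.
Q* = √(2DS / (H(1 − d/p))) = √(2 × 22,440 × 642 / (0.97 × 0.4925)).
= √(28,812,960 / 0.4778) ≈ 7765.841.

Q* ≈ 7,766 bottles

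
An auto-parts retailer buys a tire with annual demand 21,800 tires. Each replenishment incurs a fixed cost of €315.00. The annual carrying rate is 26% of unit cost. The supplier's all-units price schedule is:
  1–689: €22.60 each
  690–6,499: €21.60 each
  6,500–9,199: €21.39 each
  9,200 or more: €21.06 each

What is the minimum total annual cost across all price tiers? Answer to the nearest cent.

Holding cost per unit per year at price C is H = 0.26·C.
For each price level, check whether its EOQ is feasible; otherwise the best quantity at that price is the breakpoint.
Tier 1 (€22.60): EOQ = 1528.8 exceeds tier's upper bound 689, so this tier is dominated.
EOQ at €21.60 = 1563.8 (feasible in tier 2): TC = 21,800×€21.60 + (21,800/1563.8)×315 + (1563.8/2)×0.26×€21.60 = €479,662.38.
EOQ at €21.39 = 1571.5 < 6500, so use break Q=6500: TC = 21,800×€21.39 + (21,800/6500.0)×315 + (6500.0/2)×0.26×€21.39 = €485,433.01.
EOQ at €21.06 = 1583.7 < 9200, so use break Q=9200: TC = 21,800×€21.06 + (21,800/9200.0)×315 + (9200.0/2)×0.26×€21.06 = €485,042.17.
Lowest total cost among the candidates is at Q = 1563.8.

TC* ≈ €479,662.38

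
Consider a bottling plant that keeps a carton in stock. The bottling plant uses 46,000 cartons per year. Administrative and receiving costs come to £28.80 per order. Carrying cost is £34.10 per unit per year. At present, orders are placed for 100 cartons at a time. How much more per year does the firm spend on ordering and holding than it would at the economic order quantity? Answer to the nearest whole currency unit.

EOQ = √(2DS/H) = √(2 × 46,000 × 28.8 / 34.1) ≈ 278.75.
Cost at Q* = (D/Q*)S + (Q*/2)H = √(2DSH) ≈ £9,505.33.
Cost at Q = 100: (46,000/100)×28.8 + (100/2)×34.1 = £13,248.00 + £1,705.00 = £14,953.00.
Excess = £14,953.00 − £9,505.33 = £5,447.67.

Extra cost ≈ £5,448 per year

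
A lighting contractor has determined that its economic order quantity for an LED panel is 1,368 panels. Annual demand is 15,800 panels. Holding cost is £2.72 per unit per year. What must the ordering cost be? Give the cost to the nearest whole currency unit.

Squaring Q* = √(2DS/H) gives Q*² = 2DS/H.
From Q* = √(2DS/H): S = Q*²H / (2D) = 1,368² × 2.72 / (2 × 15,800) = 161.0846.

S ≈ £161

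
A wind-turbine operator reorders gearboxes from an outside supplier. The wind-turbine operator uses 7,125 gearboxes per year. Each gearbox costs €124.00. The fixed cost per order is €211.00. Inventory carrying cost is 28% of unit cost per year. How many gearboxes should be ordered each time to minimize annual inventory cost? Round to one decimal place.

Q* ≈ 294.3 gearboxes

Holding cost H = 0.28 × €124.00 = €34.7200 per unit per year.
EOQ = √(2DS / H) = √(2 × 7,125 × 211 / 34.72).
= √(3,006,750 / 34.72) = √86,599.9424 ≈ 294.279.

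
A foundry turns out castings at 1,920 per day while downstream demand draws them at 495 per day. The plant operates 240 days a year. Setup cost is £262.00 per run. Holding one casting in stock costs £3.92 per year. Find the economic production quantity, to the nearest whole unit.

Annual demand D = 495 × 240 = 118,800.
Production build-up factor (1 − d/p) = 1 − 495/1,920 = 0.7422.
Q* = √(2DS / (H(1 − d/p))) = √(2 × 118,800 × 262 / (3.92 × 0.7422)).
= √(62,251,200 / 2.9094) ≈ 4625.663.

Q* ≈ 4,626 castings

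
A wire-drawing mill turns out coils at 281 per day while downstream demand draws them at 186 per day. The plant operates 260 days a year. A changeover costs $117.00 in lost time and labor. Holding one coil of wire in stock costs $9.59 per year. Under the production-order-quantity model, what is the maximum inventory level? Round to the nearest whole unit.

I_max ≈ 632 coils

Annual demand D = 186 × 260 = 48,360.
Production build-up factor (1 − d/p) = 1 − 186/281 = 0.3381.
Q* = √(2DS / (H(1 − d/p))) = √(2 × 48,360 × 117 / (9.59 × 0.3381)).
= √(11,316,240 / 3.2422) ≈ 1868.242.
Maximum inventory = Q*(1 − d/p) = 1868.242 × 0.3381 ≈ 631.612.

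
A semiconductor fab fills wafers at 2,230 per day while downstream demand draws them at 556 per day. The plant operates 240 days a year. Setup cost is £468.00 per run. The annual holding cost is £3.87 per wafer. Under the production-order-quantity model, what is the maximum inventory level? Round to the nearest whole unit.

Annual demand D = 556 × 240 = 133,440.
Production build-up factor (1 − d/p) = 1 − 556/2,230 = 0.7507.
Q* = √(2DS / (H(1 − d/p))) = √(2 × 133,440 × 468 / (3.87 × 0.7507)).
= √(124,899,840 / 2.9051) ≈ 6556.924.
Maximum inventory = Q*(1 − d/p) = 6556.924 × 0.7507 ≈ 4922.104.

I_max ≈ 4,922 wafers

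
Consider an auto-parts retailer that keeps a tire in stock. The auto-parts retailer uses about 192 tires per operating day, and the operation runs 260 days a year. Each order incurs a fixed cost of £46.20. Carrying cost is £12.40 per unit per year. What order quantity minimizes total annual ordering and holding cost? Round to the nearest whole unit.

Q* ≈ 610 tires

Annual demand D = 192 × 260 = 49,920.
EOQ = √(2DS / H) = √(2 × 49,920 × 46.2 / 12.4).
= √(4,612,608 / 12.4) = √371,984.5161 ≈ 609.905.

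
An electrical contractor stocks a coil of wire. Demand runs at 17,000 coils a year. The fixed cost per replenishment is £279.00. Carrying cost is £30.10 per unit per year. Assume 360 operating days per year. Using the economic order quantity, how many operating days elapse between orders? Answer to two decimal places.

The optimal lot size = √(2DS/H) = √(2 × 17,000 × 279 / 30.1) ≈ 561.38.
Cycle time = Q*/D × 360 = 561.38 / 17,000 × 360 ≈ 11.888 days.

T ≈ 11.89 days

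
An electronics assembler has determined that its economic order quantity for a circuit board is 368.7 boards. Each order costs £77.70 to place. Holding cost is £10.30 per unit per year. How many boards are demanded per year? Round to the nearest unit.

D ≈ 9,010 boards per year

The basic EOQ model gives Q* = √(2DS/H); rearrange for the unknown.
From Q* = √(2DS/H): D = Q*²H / (2S) = 368.7² × 10.3 / (2 × 77.7) = 9010.160.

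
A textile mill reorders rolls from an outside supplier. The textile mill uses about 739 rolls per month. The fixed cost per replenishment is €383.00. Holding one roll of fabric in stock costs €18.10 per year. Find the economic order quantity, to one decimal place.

Annual demand D = 739 × 12 = 8,868.
EOQ = √(2DS / H) = √(2 × 8,868 × 383 / 18.1).
= √(6,792,888 / 18.1) = √375,297.6796 ≈ 612.615.

Q* ≈ 612.6 rolls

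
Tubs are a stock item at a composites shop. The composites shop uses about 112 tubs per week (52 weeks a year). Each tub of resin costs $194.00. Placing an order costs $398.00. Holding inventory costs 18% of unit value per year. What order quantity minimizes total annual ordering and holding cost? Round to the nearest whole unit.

Annual demand D = 112 × 52 = 5,824.
Holding cost H = 0.18 × $194.00 = $34.9200 per unit per year.
EOQ = √(2DS / H) = √(2 × 5,824 × 398 / 34.92).
= √(4,635,904 / 34.92) = √132,757.8465 ≈ 364.360.

Q* ≈ 364 tubs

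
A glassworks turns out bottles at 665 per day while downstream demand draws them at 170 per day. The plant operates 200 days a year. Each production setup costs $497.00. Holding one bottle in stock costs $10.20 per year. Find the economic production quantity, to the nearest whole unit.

Q* ≈ 2,110 bottles

Annual demand D = 170 × 200 = 34,000.
Production build-up factor (1 − d/p) = 1 − 170/665 = 0.7444.
Q* = √(2DS / (H(1 − d/p))) = √(2 × 34,000 × 497 / (10.2 × 0.7444)).
= √(33,796,000 / 7.5925) ≈ 2109.798.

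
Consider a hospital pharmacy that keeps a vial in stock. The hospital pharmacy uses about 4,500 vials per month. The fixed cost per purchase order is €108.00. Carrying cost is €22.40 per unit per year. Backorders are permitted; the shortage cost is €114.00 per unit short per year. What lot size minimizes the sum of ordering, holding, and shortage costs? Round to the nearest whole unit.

Q* ≈ 789 vials

Annual demand D = 4,500 × 12 = 54,000.
With planned backorders, Q* = √(2DS/H) · √((H+B)/B).
√(2DS/H) = √(2 × 54,000 × 108 / 22.4) = 721.605.
√((H+B)/B) = √((22.4+114)/114) = 1.0938.
Q* ≈ 789.323.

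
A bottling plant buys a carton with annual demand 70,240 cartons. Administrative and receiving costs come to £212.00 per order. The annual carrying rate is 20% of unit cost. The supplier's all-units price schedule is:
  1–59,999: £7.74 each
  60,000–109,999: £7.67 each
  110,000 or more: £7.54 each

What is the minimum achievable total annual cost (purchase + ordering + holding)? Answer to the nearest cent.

TC* ≈ £550,447.46

Holding cost per unit per year at price C is H = 0.20·C.
Evaluate total cost at each tier's feasible EOQ or, if the EOQ is below the tier, at the tier's minimum quantity.
EOQ at £7.74 = 4386.2 (feasible in tier 1): TC = 70,240×£7.74 + (70,240/4386.2)×212 + (4386.2/2)×0.20×£7.74 = £550,447.46.
EOQ at £7.67 = 4406.2 < 60000, so use break Q=60000: TC = 70,240×£7.67 + (70,240/60000.0)×212 + (60000.0/2)×0.20×£7.67 = £585,008.98.
EOQ at £7.54 = 4444.0 < 110000, so use break Q=110000: TC = 70,240×£7.54 + (70,240/110000.0)×212 + (110000.0/2)×0.20×£7.54 = £612,684.97.
Lowest total cost among the candidates is at Q = 4386.2.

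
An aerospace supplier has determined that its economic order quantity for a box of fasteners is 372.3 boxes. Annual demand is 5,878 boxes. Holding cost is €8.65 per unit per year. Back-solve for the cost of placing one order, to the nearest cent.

S ≈ €101.99

Squaring Q* = √(2DS/H) gives Q*² = 2DS/H.
From Q* = √(2DS/H): S = Q*²H / (2D) = 372.3² × 8.65 / (2 × 5,878) = 101.9865.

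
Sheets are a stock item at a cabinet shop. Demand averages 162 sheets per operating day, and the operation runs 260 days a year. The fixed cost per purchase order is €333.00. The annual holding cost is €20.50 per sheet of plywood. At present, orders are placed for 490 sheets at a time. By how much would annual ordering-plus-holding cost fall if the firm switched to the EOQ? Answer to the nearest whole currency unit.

Extra cost ≈ €9,666 per year

Annual demand D = 162 × 260 = 42,120.
EOQ = √(2DS/H) = √(2 × 42,120 × 333 / 20.5) ≈ 1169.78.
Cost at Q* = (D/Q*)S + (Q*/2)H = √(2DSH) ≈ €23,980.50.
Cost at Q = 490: (42,120/490)×333 + (490/2)×20.5 = €28,624.41 + €5,022.50 = €33,646.91.
Excess = €33,646.91 − €23,980.50 = €9,666.41.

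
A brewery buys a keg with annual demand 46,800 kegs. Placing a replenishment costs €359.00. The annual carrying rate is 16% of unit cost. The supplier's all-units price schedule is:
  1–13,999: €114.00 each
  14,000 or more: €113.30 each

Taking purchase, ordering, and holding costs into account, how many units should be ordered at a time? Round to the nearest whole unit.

Q* ≈ 1,357 kegs

Holding cost per unit per year at price C is H = 0.16·C.
Candidates are each tier's EOQ (if it falls in that tier) and each price-break quantity.
EOQ at €114.00 = 1357.3 (feasible in tier 1): TC = 46,800×€114.00 + (46,800/1357.3)×359 + (1357.3/2)×0.16×€114.00 = €5,359,956.97.
EOQ at €113.30 = 1361.5 < 14000, so use break Q=14000: TC = 46,800×€113.30 + (46,800/14000.0)×359 + (14000.0/2)×0.16×€113.30 = €5,430,536.09.
Lowest total cost is €5,359,956.97 at Q = 1357.3.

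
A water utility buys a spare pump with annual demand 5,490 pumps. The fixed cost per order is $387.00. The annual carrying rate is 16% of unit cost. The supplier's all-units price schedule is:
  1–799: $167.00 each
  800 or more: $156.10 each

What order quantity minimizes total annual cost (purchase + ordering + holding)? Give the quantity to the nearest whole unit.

Q* ≈ 800 pumps

Holding cost per unit per year at price C is H = 0.16·C.
Evaluate total cost at each tier's feasible EOQ or, if the EOQ is below the tier, at the tier's minimum quantity.
EOQ at $167.00 = 398.8 (feasible in tier 1): TC = 5,490×$167.00 + (5,490/398.8)×387 + (398.8/2)×0.16×$167.00 = $927,485.53.
EOQ at $156.10 = 412.5 < 800, so use break Q=800: TC = 5,490×$156.10 + (5,490/800.0)×387 + (800.0/2)×0.16×$156.10 = $869,635.19.
Lowest total cost is $869,635.19 at Q = 800.0.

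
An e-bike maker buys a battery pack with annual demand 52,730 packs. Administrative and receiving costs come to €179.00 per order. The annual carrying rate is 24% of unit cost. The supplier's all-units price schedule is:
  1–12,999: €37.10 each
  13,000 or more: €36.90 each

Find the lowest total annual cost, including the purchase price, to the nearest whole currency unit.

Holding cost per unit per year at price C is H = 0.24·C.
For each price level, check whether its EOQ is feasible; otherwise the best quantity at that price is the breakpoint.
EOQ at €37.10 = 1456.1 (feasible in tier 1): TC = 52,730×€37.10 + (52,730/1456.1)×179 + (1456.1/2)×0.24×€37.10 = €1,969,247.72.
EOQ at €36.90 = 1460.0 < 13000, so use break Q=13000: TC = 52,730×€36.90 + (52,730/13000.0)×179 + (13000.0/2)×0.24×€36.90 = €2,004,027.05.
Lowest total cost among the candidates is at Q = 1456.1.

TC* ≈ €1,969,248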